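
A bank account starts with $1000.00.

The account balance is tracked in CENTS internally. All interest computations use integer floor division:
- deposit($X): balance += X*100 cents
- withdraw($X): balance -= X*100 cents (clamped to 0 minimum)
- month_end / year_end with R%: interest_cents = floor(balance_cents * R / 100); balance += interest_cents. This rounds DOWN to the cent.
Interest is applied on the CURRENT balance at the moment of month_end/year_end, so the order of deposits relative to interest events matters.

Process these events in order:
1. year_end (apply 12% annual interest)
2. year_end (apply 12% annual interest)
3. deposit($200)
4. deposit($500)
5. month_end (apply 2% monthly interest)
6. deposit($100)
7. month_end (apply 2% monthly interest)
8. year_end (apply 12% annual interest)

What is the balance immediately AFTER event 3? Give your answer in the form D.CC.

Answer: 1454.40

Derivation:
After 1 (year_end (apply 12% annual interest)): balance=$1120.00 total_interest=$120.00
After 2 (year_end (apply 12% annual interest)): balance=$1254.40 total_interest=$254.40
After 3 (deposit($200)): balance=$1454.40 total_interest=$254.40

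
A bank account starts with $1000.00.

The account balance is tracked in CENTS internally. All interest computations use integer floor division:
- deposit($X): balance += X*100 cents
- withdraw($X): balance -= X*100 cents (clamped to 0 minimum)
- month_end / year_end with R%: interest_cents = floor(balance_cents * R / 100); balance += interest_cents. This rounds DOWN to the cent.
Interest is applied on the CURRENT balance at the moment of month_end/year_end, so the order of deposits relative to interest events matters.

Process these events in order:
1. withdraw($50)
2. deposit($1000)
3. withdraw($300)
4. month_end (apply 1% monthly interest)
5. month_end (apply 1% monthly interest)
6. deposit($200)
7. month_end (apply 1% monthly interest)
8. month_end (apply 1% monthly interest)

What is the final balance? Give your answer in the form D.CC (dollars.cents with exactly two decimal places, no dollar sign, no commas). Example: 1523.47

After 1 (withdraw($50)): balance=$950.00 total_interest=$0.00
After 2 (deposit($1000)): balance=$1950.00 total_interest=$0.00
After 3 (withdraw($300)): balance=$1650.00 total_interest=$0.00
After 4 (month_end (apply 1% monthly interest)): balance=$1666.50 total_interest=$16.50
After 5 (month_end (apply 1% monthly interest)): balance=$1683.16 total_interest=$33.16
After 6 (deposit($200)): balance=$1883.16 total_interest=$33.16
After 7 (month_end (apply 1% monthly interest)): balance=$1901.99 total_interest=$51.99
After 8 (month_end (apply 1% monthly interest)): balance=$1921.00 total_interest=$71.00

Answer: 1921.00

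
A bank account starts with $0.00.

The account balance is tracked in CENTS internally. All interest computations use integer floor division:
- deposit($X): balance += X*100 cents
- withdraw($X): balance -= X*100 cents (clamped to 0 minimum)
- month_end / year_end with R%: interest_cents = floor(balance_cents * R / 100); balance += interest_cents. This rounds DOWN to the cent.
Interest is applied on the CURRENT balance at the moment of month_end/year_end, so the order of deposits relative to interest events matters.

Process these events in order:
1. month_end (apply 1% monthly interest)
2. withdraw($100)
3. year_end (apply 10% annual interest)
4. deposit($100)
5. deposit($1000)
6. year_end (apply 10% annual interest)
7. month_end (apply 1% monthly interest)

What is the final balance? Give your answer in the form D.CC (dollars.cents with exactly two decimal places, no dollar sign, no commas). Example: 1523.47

Answer: 1222.10

Derivation:
After 1 (month_end (apply 1% monthly interest)): balance=$0.00 total_interest=$0.00
After 2 (withdraw($100)): balance=$0.00 total_interest=$0.00
After 3 (year_end (apply 10% annual interest)): balance=$0.00 total_interest=$0.00
After 4 (deposit($100)): balance=$100.00 total_interest=$0.00
After 5 (deposit($1000)): balance=$1100.00 total_interest=$0.00
After 6 (year_end (apply 10% annual interest)): balance=$1210.00 total_interest=$110.00
After 7 (month_end (apply 1% monthly interest)): balance=$1222.10 total_interest=$122.10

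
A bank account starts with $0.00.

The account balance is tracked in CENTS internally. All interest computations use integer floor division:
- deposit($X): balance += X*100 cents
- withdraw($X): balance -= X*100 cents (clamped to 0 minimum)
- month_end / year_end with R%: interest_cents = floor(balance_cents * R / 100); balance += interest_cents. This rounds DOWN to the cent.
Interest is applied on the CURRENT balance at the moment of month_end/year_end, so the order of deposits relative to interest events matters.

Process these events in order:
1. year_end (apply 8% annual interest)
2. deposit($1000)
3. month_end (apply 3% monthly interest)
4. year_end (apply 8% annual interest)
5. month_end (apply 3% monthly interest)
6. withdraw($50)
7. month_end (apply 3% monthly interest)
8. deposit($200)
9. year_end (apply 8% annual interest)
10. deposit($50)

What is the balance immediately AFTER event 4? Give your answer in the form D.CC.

After 1 (year_end (apply 8% annual interest)): balance=$0.00 total_interest=$0.00
After 2 (deposit($1000)): balance=$1000.00 total_interest=$0.00
After 3 (month_end (apply 3% monthly interest)): balance=$1030.00 total_interest=$30.00
After 4 (year_end (apply 8% annual interest)): balance=$1112.40 total_interest=$112.40

Answer: 1112.40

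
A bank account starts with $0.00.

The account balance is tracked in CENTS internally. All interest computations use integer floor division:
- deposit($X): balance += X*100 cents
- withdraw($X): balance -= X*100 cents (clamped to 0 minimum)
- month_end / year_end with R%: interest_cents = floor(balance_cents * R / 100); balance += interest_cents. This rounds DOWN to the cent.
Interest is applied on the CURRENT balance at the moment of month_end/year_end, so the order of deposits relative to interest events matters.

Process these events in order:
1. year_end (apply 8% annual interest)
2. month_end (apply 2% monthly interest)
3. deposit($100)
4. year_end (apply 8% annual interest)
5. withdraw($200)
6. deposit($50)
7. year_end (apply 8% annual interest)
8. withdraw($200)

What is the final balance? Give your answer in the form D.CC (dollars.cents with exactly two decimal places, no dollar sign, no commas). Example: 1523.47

Answer: 0.00

Derivation:
After 1 (year_end (apply 8% annual interest)): balance=$0.00 total_interest=$0.00
After 2 (month_end (apply 2% monthly interest)): balance=$0.00 total_interest=$0.00
After 3 (deposit($100)): balance=$100.00 total_interest=$0.00
After 4 (year_end (apply 8% annual interest)): balance=$108.00 total_interest=$8.00
After 5 (withdraw($200)): balance=$0.00 total_interest=$8.00
After 6 (deposit($50)): balance=$50.00 total_interest=$8.00
After 7 (year_end (apply 8% annual interest)): balance=$54.00 total_interest=$12.00
After 8 (withdraw($200)): balance=$0.00 total_interest=$12.00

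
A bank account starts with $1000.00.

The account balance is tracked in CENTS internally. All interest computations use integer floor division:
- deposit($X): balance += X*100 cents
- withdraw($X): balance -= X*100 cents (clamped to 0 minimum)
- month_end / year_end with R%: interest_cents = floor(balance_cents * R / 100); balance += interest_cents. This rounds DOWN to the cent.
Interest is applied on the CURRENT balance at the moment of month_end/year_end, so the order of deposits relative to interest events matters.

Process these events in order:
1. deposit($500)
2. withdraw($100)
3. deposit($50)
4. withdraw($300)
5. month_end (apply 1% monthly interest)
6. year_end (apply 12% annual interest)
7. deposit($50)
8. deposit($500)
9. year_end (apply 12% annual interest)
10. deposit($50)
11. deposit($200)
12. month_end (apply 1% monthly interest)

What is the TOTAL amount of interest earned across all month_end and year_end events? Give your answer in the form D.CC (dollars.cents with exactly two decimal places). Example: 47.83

After 1 (deposit($500)): balance=$1500.00 total_interest=$0.00
After 2 (withdraw($100)): balance=$1400.00 total_interest=$0.00
After 3 (deposit($50)): balance=$1450.00 total_interest=$0.00
After 4 (withdraw($300)): balance=$1150.00 total_interest=$0.00
After 5 (month_end (apply 1% monthly interest)): balance=$1161.50 total_interest=$11.50
After 6 (year_end (apply 12% annual interest)): balance=$1300.88 total_interest=$150.88
After 7 (deposit($50)): balance=$1350.88 total_interest=$150.88
After 8 (deposit($500)): balance=$1850.88 total_interest=$150.88
After 9 (year_end (apply 12% annual interest)): balance=$2072.98 total_interest=$372.98
After 10 (deposit($50)): balance=$2122.98 total_interest=$372.98
After 11 (deposit($200)): balance=$2322.98 total_interest=$372.98
After 12 (month_end (apply 1% monthly interest)): balance=$2346.20 total_interest=$396.20

Answer: 396.20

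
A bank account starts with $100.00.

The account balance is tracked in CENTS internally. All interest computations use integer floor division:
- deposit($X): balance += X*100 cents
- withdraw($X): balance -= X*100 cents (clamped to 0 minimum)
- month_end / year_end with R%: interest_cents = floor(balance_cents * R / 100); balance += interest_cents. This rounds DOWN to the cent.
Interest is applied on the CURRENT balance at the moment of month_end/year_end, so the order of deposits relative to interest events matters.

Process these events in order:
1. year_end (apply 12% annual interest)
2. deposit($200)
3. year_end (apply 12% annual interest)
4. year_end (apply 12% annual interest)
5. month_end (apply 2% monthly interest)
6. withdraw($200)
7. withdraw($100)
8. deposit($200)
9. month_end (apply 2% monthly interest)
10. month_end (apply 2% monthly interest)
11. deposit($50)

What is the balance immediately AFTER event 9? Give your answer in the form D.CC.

After 1 (year_end (apply 12% annual interest)): balance=$112.00 total_interest=$12.00
After 2 (deposit($200)): balance=$312.00 total_interest=$12.00
After 3 (year_end (apply 12% annual interest)): balance=$349.44 total_interest=$49.44
After 4 (year_end (apply 12% annual interest)): balance=$391.37 total_interest=$91.37
After 5 (month_end (apply 2% monthly interest)): balance=$399.19 total_interest=$99.19
After 6 (withdraw($200)): balance=$199.19 total_interest=$99.19
After 7 (withdraw($100)): balance=$99.19 total_interest=$99.19
After 8 (deposit($200)): balance=$299.19 total_interest=$99.19
After 9 (month_end (apply 2% monthly interest)): balance=$305.17 total_interest=$105.17

Answer: 305.17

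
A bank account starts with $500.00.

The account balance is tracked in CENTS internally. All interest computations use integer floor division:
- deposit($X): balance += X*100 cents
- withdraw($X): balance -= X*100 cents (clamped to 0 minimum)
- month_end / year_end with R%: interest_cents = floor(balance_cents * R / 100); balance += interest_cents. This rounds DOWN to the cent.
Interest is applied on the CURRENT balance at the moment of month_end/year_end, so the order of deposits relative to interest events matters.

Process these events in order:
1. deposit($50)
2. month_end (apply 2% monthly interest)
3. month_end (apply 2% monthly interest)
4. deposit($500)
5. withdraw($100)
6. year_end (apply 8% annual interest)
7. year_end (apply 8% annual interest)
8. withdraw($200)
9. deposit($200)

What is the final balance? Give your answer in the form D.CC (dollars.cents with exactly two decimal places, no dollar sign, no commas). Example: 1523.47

After 1 (deposit($50)): balance=$550.00 total_interest=$0.00
After 2 (month_end (apply 2% monthly interest)): balance=$561.00 total_interest=$11.00
After 3 (month_end (apply 2% monthly interest)): balance=$572.22 total_interest=$22.22
After 4 (deposit($500)): balance=$1072.22 total_interest=$22.22
After 5 (withdraw($100)): balance=$972.22 total_interest=$22.22
After 6 (year_end (apply 8% annual interest)): balance=$1049.99 total_interest=$99.99
After 7 (year_end (apply 8% annual interest)): balance=$1133.98 total_interest=$183.98
After 8 (withdraw($200)): balance=$933.98 total_interest=$183.98
After 9 (deposit($200)): balance=$1133.98 total_interest=$183.98

Answer: 1133.98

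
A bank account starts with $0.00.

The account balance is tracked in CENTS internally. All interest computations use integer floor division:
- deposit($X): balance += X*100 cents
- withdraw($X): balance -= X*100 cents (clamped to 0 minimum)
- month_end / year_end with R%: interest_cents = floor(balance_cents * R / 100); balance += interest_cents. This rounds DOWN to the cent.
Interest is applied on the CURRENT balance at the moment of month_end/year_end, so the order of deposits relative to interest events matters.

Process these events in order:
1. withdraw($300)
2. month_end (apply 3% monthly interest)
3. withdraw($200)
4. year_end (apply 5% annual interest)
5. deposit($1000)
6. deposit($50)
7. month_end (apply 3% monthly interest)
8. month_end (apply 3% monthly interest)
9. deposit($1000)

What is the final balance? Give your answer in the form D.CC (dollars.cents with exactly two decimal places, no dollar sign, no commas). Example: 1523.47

Answer: 2113.94

Derivation:
After 1 (withdraw($300)): balance=$0.00 total_interest=$0.00
After 2 (month_end (apply 3% monthly interest)): balance=$0.00 total_interest=$0.00
After 3 (withdraw($200)): balance=$0.00 total_interest=$0.00
After 4 (year_end (apply 5% annual interest)): balance=$0.00 total_interest=$0.00
After 5 (deposit($1000)): balance=$1000.00 total_interest=$0.00
After 6 (deposit($50)): balance=$1050.00 total_interest=$0.00
After 7 (month_end (apply 3% monthly interest)): balance=$1081.50 total_interest=$31.50
After 8 (month_end (apply 3% monthly interest)): balance=$1113.94 total_interest=$63.94
After 9 (deposit($1000)): balance=$2113.94 total_interest=$63.94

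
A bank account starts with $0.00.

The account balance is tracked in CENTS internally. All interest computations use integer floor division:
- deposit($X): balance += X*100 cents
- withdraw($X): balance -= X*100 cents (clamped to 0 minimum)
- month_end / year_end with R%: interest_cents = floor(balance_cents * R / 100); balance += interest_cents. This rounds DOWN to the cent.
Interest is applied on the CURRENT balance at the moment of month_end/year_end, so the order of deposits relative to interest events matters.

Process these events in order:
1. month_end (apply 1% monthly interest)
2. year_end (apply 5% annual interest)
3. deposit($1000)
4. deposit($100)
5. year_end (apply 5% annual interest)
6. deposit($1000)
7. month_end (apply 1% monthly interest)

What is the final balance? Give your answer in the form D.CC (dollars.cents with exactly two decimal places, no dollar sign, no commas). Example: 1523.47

After 1 (month_end (apply 1% monthly interest)): balance=$0.00 total_interest=$0.00
After 2 (year_end (apply 5% annual interest)): balance=$0.00 total_interest=$0.00
After 3 (deposit($1000)): balance=$1000.00 total_interest=$0.00
After 4 (deposit($100)): balance=$1100.00 total_interest=$0.00
After 5 (year_end (apply 5% annual interest)): balance=$1155.00 total_interest=$55.00
After 6 (deposit($1000)): balance=$2155.00 total_interest=$55.00
After 7 (month_end (apply 1% monthly interest)): balance=$2176.55 total_interest=$76.55

Answer: 2176.55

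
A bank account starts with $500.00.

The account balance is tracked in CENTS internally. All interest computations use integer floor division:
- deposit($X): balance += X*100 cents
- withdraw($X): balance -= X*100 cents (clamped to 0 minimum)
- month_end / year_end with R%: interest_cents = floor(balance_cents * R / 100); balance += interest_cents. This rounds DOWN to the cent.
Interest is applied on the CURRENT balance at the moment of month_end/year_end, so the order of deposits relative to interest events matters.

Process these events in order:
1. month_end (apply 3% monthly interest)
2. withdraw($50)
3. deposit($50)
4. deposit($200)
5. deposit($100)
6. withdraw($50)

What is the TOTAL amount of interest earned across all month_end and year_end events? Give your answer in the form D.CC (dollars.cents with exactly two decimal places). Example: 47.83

After 1 (month_end (apply 3% monthly interest)): balance=$515.00 total_interest=$15.00
After 2 (withdraw($50)): balance=$465.00 total_interest=$15.00
After 3 (deposit($50)): balance=$515.00 total_interest=$15.00
After 4 (deposit($200)): balance=$715.00 total_interest=$15.00
After 5 (deposit($100)): balance=$815.00 total_interest=$15.00
After 6 (withdraw($50)): balance=$765.00 total_interest=$15.00

Answer: 15.00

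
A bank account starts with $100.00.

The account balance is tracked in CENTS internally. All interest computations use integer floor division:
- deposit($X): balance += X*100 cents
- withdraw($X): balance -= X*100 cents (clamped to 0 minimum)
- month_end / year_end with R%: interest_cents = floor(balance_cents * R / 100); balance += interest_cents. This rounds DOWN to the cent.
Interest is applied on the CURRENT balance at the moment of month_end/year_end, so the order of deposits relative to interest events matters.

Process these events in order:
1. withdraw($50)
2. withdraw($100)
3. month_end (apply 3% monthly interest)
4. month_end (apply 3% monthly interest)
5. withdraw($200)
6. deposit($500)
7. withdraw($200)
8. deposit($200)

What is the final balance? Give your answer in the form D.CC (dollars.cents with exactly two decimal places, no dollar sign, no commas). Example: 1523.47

Answer: 500.00

Derivation:
After 1 (withdraw($50)): balance=$50.00 total_interest=$0.00
After 2 (withdraw($100)): balance=$0.00 total_interest=$0.00
After 3 (month_end (apply 3% monthly interest)): balance=$0.00 total_interest=$0.00
After 4 (month_end (apply 3% monthly interest)): balance=$0.00 total_interest=$0.00
After 5 (withdraw($200)): balance=$0.00 total_interest=$0.00
After 6 (deposit($500)): balance=$500.00 total_interest=$0.00
After 7 (withdraw($200)): balance=$300.00 total_interest=$0.00
After 8 (deposit($200)): balance=$500.00 total_interest=$0.00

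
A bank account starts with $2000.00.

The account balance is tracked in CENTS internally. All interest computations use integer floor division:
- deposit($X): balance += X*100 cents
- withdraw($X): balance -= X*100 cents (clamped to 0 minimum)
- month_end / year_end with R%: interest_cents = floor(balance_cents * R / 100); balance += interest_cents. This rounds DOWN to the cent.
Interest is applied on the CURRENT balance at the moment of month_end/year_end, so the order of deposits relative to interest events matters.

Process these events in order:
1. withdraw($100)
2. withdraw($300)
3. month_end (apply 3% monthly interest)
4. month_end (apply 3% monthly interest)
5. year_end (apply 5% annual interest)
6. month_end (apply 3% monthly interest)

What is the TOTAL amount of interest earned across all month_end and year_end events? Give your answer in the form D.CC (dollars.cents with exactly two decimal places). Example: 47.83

After 1 (withdraw($100)): balance=$1900.00 total_interest=$0.00
After 2 (withdraw($300)): balance=$1600.00 total_interest=$0.00
After 3 (month_end (apply 3% monthly interest)): balance=$1648.00 total_interest=$48.00
After 4 (month_end (apply 3% monthly interest)): balance=$1697.44 total_interest=$97.44
After 5 (year_end (apply 5% annual interest)): balance=$1782.31 total_interest=$182.31
After 6 (month_end (apply 3% monthly interest)): balance=$1835.77 total_interest=$235.77

Answer: 235.77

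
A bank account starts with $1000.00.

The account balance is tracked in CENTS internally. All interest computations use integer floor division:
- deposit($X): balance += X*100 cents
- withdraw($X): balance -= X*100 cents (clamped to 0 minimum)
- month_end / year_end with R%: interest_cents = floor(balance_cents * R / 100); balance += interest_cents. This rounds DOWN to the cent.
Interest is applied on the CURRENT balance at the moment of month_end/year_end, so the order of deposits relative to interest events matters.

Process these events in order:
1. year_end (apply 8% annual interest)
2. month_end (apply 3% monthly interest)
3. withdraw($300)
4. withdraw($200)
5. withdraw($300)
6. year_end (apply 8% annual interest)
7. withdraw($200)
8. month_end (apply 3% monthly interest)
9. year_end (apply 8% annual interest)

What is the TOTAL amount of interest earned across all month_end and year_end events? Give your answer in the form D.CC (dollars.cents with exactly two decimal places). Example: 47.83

After 1 (year_end (apply 8% annual interest)): balance=$1080.00 total_interest=$80.00
After 2 (month_end (apply 3% monthly interest)): balance=$1112.40 total_interest=$112.40
After 3 (withdraw($300)): balance=$812.40 total_interest=$112.40
After 4 (withdraw($200)): balance=$612.40 total_interest=$112.40
After 5 (withdraw($300)): balance=$312.40 total_interest=$112.40
After 6 (year_end (apply 8% annual interest)): balance=$337.39 total_interest=$137.39
After 7 (withdraw($200)): balance=$137.39 total_interest=$137.39
After 8 (month_end (apply 3% monthly interest)): balance=$141.51 total_interest=$141.51
After 9 (year_end (apply 8% annual interest)): balance=$152.83 total_interest=$152.83

Answer: 152.83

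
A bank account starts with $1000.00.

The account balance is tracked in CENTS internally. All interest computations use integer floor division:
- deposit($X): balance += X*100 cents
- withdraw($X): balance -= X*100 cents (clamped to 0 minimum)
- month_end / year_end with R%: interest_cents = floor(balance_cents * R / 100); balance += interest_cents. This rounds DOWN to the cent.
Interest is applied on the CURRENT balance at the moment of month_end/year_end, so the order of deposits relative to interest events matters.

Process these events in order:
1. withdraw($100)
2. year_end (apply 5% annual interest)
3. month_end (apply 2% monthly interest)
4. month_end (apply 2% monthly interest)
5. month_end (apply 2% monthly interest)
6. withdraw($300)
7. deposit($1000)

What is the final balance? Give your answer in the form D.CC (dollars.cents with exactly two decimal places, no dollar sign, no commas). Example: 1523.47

Answer: 1702.83

Derivation:
After 1 (withdraw($100)): balance=$900.00 total_interest=$0.00
After 2 (year_end (apply 5% annual interest)): balance=$945.00 total_interest=$45.00
After 3 (month_end (apply 2% monthly interest)): balance=$963.90 total_interest=$63.90
After 4 (month_end (apply 2% monthly interest)): balance=$983.17 total_interest=$83.17
After 5 (month_end (apply 2% monthly interest)): balance=$1002.83 total_interest=$102.83
After 6 (withdraw($300)): balance=$702.83 total_interest=$102.83
After 7 (deposit($1000)): balance=$1702.83 total_interest=$102.83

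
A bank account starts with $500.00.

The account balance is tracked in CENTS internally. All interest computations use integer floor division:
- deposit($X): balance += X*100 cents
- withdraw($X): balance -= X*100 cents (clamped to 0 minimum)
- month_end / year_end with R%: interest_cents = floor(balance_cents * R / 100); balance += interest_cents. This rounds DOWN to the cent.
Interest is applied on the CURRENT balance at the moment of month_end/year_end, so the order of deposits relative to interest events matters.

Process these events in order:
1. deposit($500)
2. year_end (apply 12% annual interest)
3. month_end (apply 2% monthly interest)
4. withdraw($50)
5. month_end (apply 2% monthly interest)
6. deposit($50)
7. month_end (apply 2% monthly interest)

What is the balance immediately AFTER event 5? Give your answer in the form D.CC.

After 1 (deposit($500)): balance=$1000.00 total_interest=$0.00
After 2 (year_end (apply 12% annual interest)): balance=$1120.00 total_interest=$120.00
After 3 (month_end (apply 2% monthly interest)): balance=$1142.40 total_interest=$142.40
After 4 (withdraw($50)): balance=$1092.40 total_interest=$142.40
After 5 (month_end (apply 2% monthly interest)): balance=$1114.24 total_interest=$164.24

Answer: 1114.24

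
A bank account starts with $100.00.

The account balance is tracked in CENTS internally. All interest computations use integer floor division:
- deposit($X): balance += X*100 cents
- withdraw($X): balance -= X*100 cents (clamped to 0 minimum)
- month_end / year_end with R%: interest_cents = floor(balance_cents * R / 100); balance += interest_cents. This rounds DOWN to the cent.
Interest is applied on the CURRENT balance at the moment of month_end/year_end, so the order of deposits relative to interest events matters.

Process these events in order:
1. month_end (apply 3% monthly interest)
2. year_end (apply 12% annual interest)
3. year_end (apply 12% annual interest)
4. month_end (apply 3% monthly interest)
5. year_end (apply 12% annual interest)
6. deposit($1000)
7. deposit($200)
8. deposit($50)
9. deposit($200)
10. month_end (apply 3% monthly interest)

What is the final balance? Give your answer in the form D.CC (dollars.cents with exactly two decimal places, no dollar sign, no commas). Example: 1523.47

Answer: 1647.00

Derivation:
After 1 (month_end (apply 3% monthly interest)): balance=$103.00 total_interest=$3.00
After 2 (year_end (apply 12% annual interest)): balance=$115.36 total_interest=$15.36
After 3 (year_end (apply 12% annual interest)): balance=$129.20 total_interest=$29.20
After 4 (month_end (apply 3% monthly interest)): balance=$133.07 total_interest=$33.07
After 5 (year_end (apply 12% annual interest)): balance=$149.03 total_interest=$49.03
After 6 (deposit($1000)): balance=$1149.03 total_interest=$49.03
After 7 (deposit($200)): balance=$1349.03 total_interest=$49.03
After 8 (deposit($50)): balance=$1399.03 total_interest=$49.03
After 9 (deposit($200)): balance=$1599.03 total_interest=$49.03
After 10 (month_end (apply 3% monthly interest)): balance=$1647.00 total_interest=$97.00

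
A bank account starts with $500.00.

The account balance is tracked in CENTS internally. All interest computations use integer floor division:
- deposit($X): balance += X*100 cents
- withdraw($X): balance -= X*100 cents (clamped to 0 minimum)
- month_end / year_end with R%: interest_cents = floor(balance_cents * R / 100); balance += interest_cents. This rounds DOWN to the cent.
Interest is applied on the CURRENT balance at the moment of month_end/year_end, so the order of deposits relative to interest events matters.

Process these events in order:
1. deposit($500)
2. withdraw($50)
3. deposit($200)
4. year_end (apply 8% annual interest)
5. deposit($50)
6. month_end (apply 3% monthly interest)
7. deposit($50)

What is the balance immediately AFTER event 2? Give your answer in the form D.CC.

Answer: 950.00

Derivation:
After 1 (deposit($500)): balance=$1000.00 total_interest=$0.00
After 2 (withdraw($50)): balance=$950.00 total_interest=$0.00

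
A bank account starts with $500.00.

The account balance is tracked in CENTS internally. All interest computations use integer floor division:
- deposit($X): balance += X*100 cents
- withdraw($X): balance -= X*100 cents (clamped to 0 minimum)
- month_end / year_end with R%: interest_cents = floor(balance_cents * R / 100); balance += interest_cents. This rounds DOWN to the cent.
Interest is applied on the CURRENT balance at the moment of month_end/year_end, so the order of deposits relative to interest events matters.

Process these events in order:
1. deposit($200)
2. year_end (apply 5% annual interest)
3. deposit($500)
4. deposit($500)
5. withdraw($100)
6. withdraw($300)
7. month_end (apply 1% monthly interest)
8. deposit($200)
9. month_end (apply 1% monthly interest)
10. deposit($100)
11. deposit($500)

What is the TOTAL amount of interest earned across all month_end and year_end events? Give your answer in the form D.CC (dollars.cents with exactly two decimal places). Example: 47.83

Answer: 63.83

Derivation:
After 1 (deposit($200)): balance=$700.00 total_interest=$0.00
After 2 (year_end (apply 5% annual interest)): balance=$735.00 total_interest=$35.00
After 3 (deposit($500)): balance=$1235.00 total_interest=$35.00
After 4 (deposit($500)): balance=$1735.00 total_interest=$35.00
After 5 (withdraw($100)): balance=$1635.00 total_interest=$35.00
After 6 (withdraw($300)): balance=$1335.00 total_interest=$35.00
After 7 (month_end (apply 1% monthly interest)): balance=$1348.35 total_interest=$48.35
After 8 (deposit($200)): balance=$1548.35 total_interest=$48.35
After 9 (month_end (apply 1% monthly interest)): balance=$1563.83 total_interest=$63.83
After 10 (deposit($100)): balance=$1663.83 total_interest=$63.83
After 11 (deposit($500)): balance=$2163.83 total_interest=$63.83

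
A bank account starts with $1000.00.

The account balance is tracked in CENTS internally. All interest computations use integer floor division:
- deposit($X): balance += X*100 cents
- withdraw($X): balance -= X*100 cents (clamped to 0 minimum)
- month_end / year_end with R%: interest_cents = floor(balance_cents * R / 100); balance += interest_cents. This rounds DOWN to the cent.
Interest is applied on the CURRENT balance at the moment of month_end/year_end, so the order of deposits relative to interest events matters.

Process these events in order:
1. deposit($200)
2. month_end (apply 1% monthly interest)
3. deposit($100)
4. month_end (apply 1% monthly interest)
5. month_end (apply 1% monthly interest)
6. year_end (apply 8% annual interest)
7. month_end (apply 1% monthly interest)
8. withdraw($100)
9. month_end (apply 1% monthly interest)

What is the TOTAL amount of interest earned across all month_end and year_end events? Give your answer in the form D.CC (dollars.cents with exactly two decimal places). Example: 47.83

After 1 (deposit($200)): balance=$1200.00 total_interest=$0.00
After 2 (month_end (apply 1% monthly interest)): balance=$1212.00 total_interest=$12.00
After 3 (deposit($100)): balance=$1312.00 total_interest=$12.00
After 4 (month_end (apply 1% monthly interest)): balance=$1325.12 total_interest=$25.12
After 5 (month_end (apply 1% monthly interest)): balance=$1338.37 total_interest=$38.37
After 6 (year_end (apply 8% annual interest)): balance=$1445.43 total_interest=$145.43
After 7 (month_end (apply 1% monthly interest)): balance=$1459.88 total_interest=$159.88
After 8 (withdraw($100)): balance=$1359.88 total_interest=$159.88
After 9 (month_end (apply 1% monthly interest)): balance=$1373.47 total_interest=$173.47

Answer: 173.47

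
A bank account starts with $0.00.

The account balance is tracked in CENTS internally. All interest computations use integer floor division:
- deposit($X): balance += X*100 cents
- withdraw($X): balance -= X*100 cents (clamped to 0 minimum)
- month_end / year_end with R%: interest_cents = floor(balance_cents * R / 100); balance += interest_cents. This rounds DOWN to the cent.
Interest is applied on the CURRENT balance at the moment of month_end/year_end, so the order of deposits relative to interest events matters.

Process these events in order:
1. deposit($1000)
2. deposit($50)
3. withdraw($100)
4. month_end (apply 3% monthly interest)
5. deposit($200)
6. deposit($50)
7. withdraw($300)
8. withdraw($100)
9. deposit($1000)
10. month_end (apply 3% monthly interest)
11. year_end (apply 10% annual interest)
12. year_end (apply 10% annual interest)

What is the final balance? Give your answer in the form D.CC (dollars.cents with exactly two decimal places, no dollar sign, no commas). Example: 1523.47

Answer: 2278.84

Derivation:
After 1 (deposit($1000)): balance=$1000.00 total_interest=$0.00
After 2 (deposit($50)): balance=$1050.00 total_interest=$0.00
After 3 (withdraw($100)): balance=$950.00 total_interest=$0.00
After 4 (month_end (apply 3% monthly interest)): balance=$978.50 total_interest=$28.50
After 5 (deposit($200)): balance=$1178.50 total_interest=$28.50
After 6 (deposit($50)): balance=$1228.50 total_interest=$28.50
After 7 (withdraw($300)): balance=$928.50 total_interest=$28.50
After 8 (withdraw($100)): balance=$828.50 total_interest=$28.50
After 9 (deposit($1000)): balance=$1828.50 total_interest=$28.50
After 10 (month_end (apply 3% monthly interest)): balance=$1883.35 total_interest=$83.35
After 11 (year_end (apply 10% annual interest)): balance=$2071.68 total_interest=$271.68
After 12 (year_end (apply 10% annual interest)): balance=$2278.84 total_interest=$478.84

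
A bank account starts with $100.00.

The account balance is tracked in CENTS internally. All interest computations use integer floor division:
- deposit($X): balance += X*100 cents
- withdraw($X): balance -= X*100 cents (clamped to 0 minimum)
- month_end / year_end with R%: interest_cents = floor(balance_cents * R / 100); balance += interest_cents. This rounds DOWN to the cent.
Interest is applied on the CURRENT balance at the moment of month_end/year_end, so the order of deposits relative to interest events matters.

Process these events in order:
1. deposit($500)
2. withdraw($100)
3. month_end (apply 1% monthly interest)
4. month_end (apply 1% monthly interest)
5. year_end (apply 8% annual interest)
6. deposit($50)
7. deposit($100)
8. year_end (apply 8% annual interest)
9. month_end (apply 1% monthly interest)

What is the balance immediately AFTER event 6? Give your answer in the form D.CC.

After 1 (deposit($500)): balance=$600.00 total_interest=$0.00
After 2 (withdraw($100)): balance=$500.00 total_interest=$0.00
After 3 (month_end (apply 1% monthly interest)): balance=$505.00 total_interest=$5.00
After 4 (month_end (apply 1% monthly interest)): balance=$510.05 total_interest=$10.05
After 5 (year_end (apply 8% annual interest)): balance=$550.85 total_interest=$50.85
After 6 (deposit($50)): balance=$600.85 total_interest=$50.85

Answer: 600.85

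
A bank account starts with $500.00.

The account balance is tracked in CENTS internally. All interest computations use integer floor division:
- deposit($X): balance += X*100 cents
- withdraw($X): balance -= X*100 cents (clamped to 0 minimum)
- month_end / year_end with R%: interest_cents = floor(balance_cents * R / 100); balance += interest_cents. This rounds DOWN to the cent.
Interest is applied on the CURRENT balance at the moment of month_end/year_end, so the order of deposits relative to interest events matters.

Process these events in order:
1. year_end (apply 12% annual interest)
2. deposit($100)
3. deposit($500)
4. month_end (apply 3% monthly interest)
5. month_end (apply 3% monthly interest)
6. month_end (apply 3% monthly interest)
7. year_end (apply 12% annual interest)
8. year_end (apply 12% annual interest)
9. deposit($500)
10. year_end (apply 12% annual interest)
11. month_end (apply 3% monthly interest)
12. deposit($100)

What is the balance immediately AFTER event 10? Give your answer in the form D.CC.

After 1 (year_end (apply 12% annual interest)): balance=$560.00 total_interest=$60.00
After 2 (deposit($100)): balance=$660.00 total_interest=$60.00
After 3 (deposit($500)): balance=$1160.00 total_interest=$60.00
After 4 (month_end (apply 3% monthly interest)): balance=$1194.80 total_interest=$94.80
After 5 (month_end (apply 3% monthly interest)): balance=$1230.64 total_interest=$130.64
After 6 (month_end (apply 3% monthly interest)): balance=$1267.55 total_interest=$167.55
After 7 (year_end (apply 12% annual interest)): balance=$1419.65 total_interest=$319.65
After 8 (year_end (apply 12% annual interest)): balance=$1590.00 total_interest=$490.00
After 9 (deposit($500)): balance=$2090.00 total_interest=$490.00
After 10 (year_end (apply 12% annual interest)): balance=$2340.80 total_interest=$740.80

Answer: 2340.80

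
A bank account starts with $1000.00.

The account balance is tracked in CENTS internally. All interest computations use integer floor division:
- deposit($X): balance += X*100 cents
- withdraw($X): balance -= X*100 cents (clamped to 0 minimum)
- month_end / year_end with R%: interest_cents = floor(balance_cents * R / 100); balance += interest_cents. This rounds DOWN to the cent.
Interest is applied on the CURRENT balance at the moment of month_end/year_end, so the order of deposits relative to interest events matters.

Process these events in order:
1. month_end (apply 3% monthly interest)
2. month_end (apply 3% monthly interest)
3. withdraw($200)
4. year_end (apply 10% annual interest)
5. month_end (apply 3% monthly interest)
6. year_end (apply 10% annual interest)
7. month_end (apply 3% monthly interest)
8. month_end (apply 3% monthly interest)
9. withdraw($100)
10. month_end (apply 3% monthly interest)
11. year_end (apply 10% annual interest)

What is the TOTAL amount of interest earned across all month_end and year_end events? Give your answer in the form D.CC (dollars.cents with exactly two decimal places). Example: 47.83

Answer: 476.32

Derivation:
After 1 (month_end (apply 3% monthly interest)): balance=$1030.00 total_interest=$30.00
After 2 (month_end (apply 3% monthly interest)): balance=$1060.90 total_interest=$60.90
After 3 (withdraw($200)): balance=$860.90 total_interest=$60.90
After 4 (year_end (apply 10% annual interest)): balance=$946.99 total_interest=$146.99
After 5 (month_end (apply 3% monthly interest)): balance=$975.39 total_interest=$175.39
After 6 (year_end (apply 10% annual interest)): balance=$1072.92 total_interest=$272.92
After 7 (month_end (apply 3% monthly interest)): balance=$1105.10 total_interest=$305.10
After 8 (month_end (apply 3% monthly interest)): balance=$1138.25 total_interest=$338.25
After 9 (withdraw($100)): balance=$1038.25 total_interest=$338.25
After 10 (month_end (apply 3% monthly interest)): balance=$1069.39 total_interest=$369.39
After 11 (year_end (apply 10% annual interest)): balance=$1176.32 total_interest=$476.32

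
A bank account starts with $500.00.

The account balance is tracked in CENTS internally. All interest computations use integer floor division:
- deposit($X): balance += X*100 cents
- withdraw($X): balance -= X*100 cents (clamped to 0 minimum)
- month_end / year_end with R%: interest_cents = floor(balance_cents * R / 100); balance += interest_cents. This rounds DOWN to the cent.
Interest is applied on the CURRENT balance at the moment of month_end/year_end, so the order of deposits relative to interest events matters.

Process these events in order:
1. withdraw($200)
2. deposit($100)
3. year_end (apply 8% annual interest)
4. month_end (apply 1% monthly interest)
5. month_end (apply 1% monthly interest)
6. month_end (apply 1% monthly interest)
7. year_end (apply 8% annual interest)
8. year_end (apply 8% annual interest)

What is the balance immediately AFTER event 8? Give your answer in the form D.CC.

After 1 (withdraw($200)): balance=$300.00 total_interest=$0.00
After 2 (deposit($100)): balance=$400.00 total_interest=$0.00
After 3 (year_end (apply 8% annual interest)): balance=$432.00 total_interest=$32.00
After 4 (month_end (apply 1% monthly interest)): balance=$436.32 total_interest=$36.32
After 5 (month_end (apply 1% monthly interest)): balance=$440.68 total_interest=$40.68
After 6 (month_end (apply 1% monthly interest)): balance=$445.08 total_interest=$45.08
After 7 (year_end (apply 8% annual interest)): balance=$480.68 total_interest=$80.68
After 8 (year_end (apply 8% annual interest)): balance=$519.13 total_interest=$119.13

Answer: 519.13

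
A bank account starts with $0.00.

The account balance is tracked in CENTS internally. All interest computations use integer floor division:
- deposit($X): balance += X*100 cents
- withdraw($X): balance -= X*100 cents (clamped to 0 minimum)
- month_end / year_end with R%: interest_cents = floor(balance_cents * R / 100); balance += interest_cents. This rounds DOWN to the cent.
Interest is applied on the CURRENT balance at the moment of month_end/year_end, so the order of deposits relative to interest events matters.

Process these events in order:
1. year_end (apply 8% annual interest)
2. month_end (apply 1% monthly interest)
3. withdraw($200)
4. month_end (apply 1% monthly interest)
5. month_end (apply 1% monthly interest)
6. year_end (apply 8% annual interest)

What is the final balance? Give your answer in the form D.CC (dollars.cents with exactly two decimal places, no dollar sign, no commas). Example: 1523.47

After 1 (year_end (apply 8% annual interest)): balance=$0.00 total_interest=$0.00
After 2 (month_end (apply 1% monthly interest)): balance=$0.00 total_interest=$0.00
After 3 (withdraw($200)): balance=$0.00 total_interest=$0.00
After 4 (month_end (apply 1% monthly interest)): balance=$0.00 total_interest=$0.00
After 5 (month_end (apply 1% monthly interest)): balance=$0.00 total_interest=$0.00
After 6 (year_end (apply 8% annual interest)): balance=$0.00 total_interest=$0.00

Answer: 0.00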